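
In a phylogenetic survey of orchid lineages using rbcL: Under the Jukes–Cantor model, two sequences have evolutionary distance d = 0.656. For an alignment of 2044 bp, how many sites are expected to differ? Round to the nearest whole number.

894

Invert JC69: p = (3/4)(1 − e^(−4d/3)) = 0.75 × (1 − e^(-0.874667)) = 0.75 × (1 − 0.417001) = 0.437249.
Expected differing sites = pL ≈ 0.437249 × 2044 = 893.736956 ≈ 894.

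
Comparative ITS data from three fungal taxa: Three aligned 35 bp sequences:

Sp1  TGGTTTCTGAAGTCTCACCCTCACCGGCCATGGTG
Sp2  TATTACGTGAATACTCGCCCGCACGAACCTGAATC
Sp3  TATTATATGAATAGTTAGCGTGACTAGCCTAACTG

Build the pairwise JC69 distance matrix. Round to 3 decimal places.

d(Sp1,Sp2) = 0.782, d(Sp1,Sp3) = 0.782, d(Sp2,Sp3) = 0.572

Sp1–Sp2: 17/35 sites differ → p ≈ 0.485714, d = −0.75 ln(1 − 0.647619) = 0.782282 ≈ 0.782.
Sp1–Sp3: 17/35 sites differ → p ≈ 0.485714, d = −0.75 ln(1 − 0.647619) = 0.782282 ≈ 0.782.
Sp2–Sp3: 14/35 sites differ → p = 0.4, d = −0.75 ln(1 − 0.533333) = 0.571605 ≈ 0.572.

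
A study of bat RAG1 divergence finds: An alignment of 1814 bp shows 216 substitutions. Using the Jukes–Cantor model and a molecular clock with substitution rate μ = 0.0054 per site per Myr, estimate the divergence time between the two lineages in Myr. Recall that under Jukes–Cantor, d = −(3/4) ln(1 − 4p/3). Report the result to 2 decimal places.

12.01

p = 216/1814 ≈ 0.119074.
d = −(3/4) ln(1 − 4p/3) = −0.75 ln(1 − 0.158765) = −0.75 ln(0.841235)
  = −0.75 × (-0.172884) = 0.129663 substitutions/site.
Under a molecular clock d = 2μt, so t = d/(2μ) = 0.129663 / (2 × 0.0054) = 12.01 Myr.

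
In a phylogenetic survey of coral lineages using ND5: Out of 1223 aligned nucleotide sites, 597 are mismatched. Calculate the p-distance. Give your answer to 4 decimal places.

p = 597/1223 = 0.488143… ≈ 0.4881 (to 4 d.p.).

0.4881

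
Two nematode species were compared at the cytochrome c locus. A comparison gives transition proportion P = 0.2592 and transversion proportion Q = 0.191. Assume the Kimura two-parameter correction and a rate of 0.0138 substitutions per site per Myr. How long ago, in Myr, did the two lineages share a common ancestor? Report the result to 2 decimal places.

26.75

Under the Kimura two-parameter model, d = −½ ln(1 − 2P − Q) − ¼ ln(1 − 2Q).
1 − 2P − Q = 0.2906, giving −½ ln(0.2906) = 0.617904.
1 − 2Q = 0.618, giving −¼ ln(0.618) = 0.120317.
d = 0.617904 + 0.120317 = 0.738221.
Under a molecular clock d = 2μt, so t = d/(2μ) = 0.738221 / (2 × 0.0138) = 26.75 Myr.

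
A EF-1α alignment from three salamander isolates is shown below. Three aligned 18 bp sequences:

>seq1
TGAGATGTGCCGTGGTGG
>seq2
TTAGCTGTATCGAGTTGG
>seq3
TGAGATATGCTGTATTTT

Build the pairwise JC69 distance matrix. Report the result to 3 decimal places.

d(seq1,seq2) = 0.441, d(seq1,seq3) = 0.441, d(seq2,seq3) = 1.012

seq1–seq2: 6/18 sites differ → p ≈ 0.333333, d = −0.75 ln(1 − 0.444444) = 0.440839 ≈ 0.441.
seq1–seq3: 6/18 sites differ → p ≈ 0.333333, d = −0.75 ln(1 − 0.444444) = 0.440839 ≈ 0.441.
seq2–seq3: 10/18 sites differ → p ≈ 0.555556, d = −0.75 ln(1 − 0.740741) = 1.012446 ≈ 1.012.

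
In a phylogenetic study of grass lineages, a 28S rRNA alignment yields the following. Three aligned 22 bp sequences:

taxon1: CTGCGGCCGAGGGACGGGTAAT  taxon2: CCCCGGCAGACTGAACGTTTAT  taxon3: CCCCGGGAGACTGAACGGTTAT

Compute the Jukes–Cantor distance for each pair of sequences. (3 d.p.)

d(taxon1,taxon2) = 0.591, d(taxon1,taxon3) = 0.591, d(taxon2,taxon3) = 0.097

taxon1–taxon2: 9/22 sites differ → p ≈ 0.409091, d = −0.75 ln(1 − 0.545455) = 0.591344 ≈ 0.591.
taxon1–taxon3: 9/22 sites differ → p ≈ 0.409091, d = −0.75 ln(1 − 0.545455) = 0.591344 ≈ 0.591.
taxon2–taxon3: 2/22 sites differ → p ≈ 0.090909, d = −0.75 ln(1 − 0.121212) = 0.096909 ≈ 0.097.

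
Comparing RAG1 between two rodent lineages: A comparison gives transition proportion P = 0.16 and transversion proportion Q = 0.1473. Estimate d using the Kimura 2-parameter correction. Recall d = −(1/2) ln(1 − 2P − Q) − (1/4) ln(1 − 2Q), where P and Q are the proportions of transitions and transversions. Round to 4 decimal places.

Under the Kimura two-parameter model, d = −½ ln(1 − 2P − Q) − ¼ ln(1 − 2Q).
1 − 2P − Q = 0.5327, giving −½ ln(0.5327) = 0.314898.
1 − 2Q = 0.7054, giving −¼ ln(0.7054) = 0.087248.
d = 0.314898 + 0.087248 = 0.402146.

0.4021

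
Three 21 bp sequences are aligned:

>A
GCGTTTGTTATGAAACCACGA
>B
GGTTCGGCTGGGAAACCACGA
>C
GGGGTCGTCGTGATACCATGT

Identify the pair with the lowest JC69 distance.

A–B: 7/21 differ, p = 0.333, d = 0.441.
A–C: 8/21 differ, p = 0.381, d = 0.532.
B–C: 10/21 differ, p = 0.476, d = 0.756.
The smallest distance is between A and B.

A and B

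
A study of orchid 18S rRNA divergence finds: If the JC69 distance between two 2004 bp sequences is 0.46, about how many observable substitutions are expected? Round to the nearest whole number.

689

Invert JC69: p = (3/4)(1 − e^(−4d/3)) = 0.75 × (1 − e^(-0.613333)) = 0.75 × (1 − 0.541543) = 0.343843.
Expected differing sites = pL ≈ 0.343843 × 2004 = 689.061372 ≈ 689.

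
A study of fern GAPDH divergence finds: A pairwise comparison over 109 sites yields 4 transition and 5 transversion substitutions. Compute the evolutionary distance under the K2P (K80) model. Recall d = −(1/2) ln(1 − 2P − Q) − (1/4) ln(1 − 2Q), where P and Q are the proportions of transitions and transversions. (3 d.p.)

P = 4/109 ≈ 0.036697 and Q = 5/109 ≈ 0.045872.
Under the Kimura two-parameter model, d = −½ ln(1 − 2P − Q) − ¼ ln(1 − 2Q).
1 − 2P − Q = 0.880734, giving −½ ln(0.880734) = 0.063500.
1 − 2Q = 0.908256, giving −¼ ln(0.908256) = 0.024057.
d = 0.063500 + 0.024057 = 0.087557.

0.088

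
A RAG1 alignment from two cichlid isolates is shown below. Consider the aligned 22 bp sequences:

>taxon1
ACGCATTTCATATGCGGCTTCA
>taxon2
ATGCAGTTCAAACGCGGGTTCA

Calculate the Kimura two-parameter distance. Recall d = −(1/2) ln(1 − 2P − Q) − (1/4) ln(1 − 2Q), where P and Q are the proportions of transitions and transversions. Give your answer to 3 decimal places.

0.271

Of 22 sites, 2 differences are transitions and 3 are transversions, so P = 2/22 ≈ 0.090909 and Q = 3/22 ≈ 0.136364.
Under the Kimura two-parameter model, d = −½ ln(1 − 2P − Q) − ¼ ln(1 − 2Q).
1 − 2P − Q = 0.681818, giving −½ ln(0.681818) = 0.191496.
1 − 2Q = 0.727272, giving −¼ ln(0.727272) = 0.079614.
d = 0.191496 + 0.079614 = 0.271110.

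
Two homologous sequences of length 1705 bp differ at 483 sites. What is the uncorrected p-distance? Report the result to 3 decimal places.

p = 483/1705 = 0.283284… ≈ 0.283 (to 3 d.p.).

0.283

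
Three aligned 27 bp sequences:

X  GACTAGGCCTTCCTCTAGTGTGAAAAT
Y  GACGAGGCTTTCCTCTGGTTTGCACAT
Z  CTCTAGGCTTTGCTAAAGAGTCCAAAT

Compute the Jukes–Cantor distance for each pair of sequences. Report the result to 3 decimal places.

d(X,Y) = 0.264, d(X,Z) = 0.441, d(Y,Z) = 0.588

X–Y: 6/27 sites differ → p ≈ 0.222222, d = −0.75 ln(1 − 0.296296) = 0.263548 ≈ 0.264.
X–Z: 9/27 sites differ → p ≈ 0.333333, d = −0.75 ln(1 − 0.444444) = 0.440839 ≈ 0.441.
Y–Z: 11/27 sites differ → p ≈ 0.407407, d = −0.75 ln(1 − 0.543209) = 0.587647 ≈ 0.588.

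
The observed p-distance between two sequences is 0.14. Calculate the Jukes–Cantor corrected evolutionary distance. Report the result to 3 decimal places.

0.155

d = −(3/4) ln(1 − 4p/3) = −0.75 ln(1 − 0.186667) = −0.75 ln(0.813333)
  = −0.75 × (-0.206615) = 0.154961 substitutions/site.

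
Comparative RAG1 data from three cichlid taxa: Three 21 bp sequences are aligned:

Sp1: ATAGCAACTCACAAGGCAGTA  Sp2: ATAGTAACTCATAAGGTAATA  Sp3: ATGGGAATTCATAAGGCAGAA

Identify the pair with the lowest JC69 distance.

Sp1–Sp2: 4/21 differ, p = 0.190, d = 0.220.
Sp1–Sp3: 5/21 differ, p = 0.238, d = 0.286.
Sp2–Sp3: 6/21 differ, p = 0.286, d = 0.360.
The smallest distance is between Sp1 and Sp2.

Sp1 and Sp2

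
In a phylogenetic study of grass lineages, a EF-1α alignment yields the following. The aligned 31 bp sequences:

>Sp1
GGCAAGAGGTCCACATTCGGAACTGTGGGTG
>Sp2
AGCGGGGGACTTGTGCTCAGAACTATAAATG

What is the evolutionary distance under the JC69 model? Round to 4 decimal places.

0.9853

The sequences differ at 17 of 31 sites, so p = 17/31 ≈ 0.548387.
d = −(3/4) ln(1 − 4p/3) = −0.75 ln(1 − 0.731183) = −0.75 ln(0.268817)
  = −0.75 × (-1.313724) = 0.985293 substitutions/site.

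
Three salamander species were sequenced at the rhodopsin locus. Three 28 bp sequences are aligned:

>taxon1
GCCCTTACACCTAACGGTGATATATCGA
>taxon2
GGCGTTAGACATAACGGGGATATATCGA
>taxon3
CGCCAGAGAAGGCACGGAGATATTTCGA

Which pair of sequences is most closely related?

taxon1 and taxon2

taxon1–taxon2: 5/28 differ, p = 0.179, d = 0.204.
taxon1–taxon3: 11/28 differ, p = 0.393, d = 0.556.
taxon2–taxon3: 10/28 differ, p = 0.357, d = 0.485.
The smallest distance is between taxon1 and taxon2.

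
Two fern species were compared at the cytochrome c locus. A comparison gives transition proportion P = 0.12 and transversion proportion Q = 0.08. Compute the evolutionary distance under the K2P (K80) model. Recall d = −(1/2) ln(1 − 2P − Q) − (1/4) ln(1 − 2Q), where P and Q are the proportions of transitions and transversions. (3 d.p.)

0.236

Under the Kimura two-parameter model, d = −½ ln(1 − 2P − Q) − ¼ ln(1 − 2Q).
1 − 2P − Q = 0.68, giving −½ ln(0.68) = 0.192831.
1 − 2Q = 0.84, giving −¼ ln(0.84) = 0.043588.
d = 0.192831 + 0.043588 = 0.236419.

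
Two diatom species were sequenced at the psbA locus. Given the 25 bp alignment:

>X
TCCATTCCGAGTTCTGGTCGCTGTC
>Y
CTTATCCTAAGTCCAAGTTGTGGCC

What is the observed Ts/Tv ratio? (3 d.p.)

5.500

Transitions are A↔G and C↔T; transversions are all other mismatches.
Transitions: 11. Transversions: 2.
R = 11/2 = 5.500.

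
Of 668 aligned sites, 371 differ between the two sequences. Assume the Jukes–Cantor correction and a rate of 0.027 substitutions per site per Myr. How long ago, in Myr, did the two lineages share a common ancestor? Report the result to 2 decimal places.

p = 371/668 ≈ 0.555389.
d = −(3/4) ln(1 − 4p/3) = −0.75 ln(1 − 0.740519) = −0.75 ln(0.259481)
  = −0.75 × (-1.349072) = 1.011804 substitutions/site.
Under a molecular clock d = 2μt, so t = d/(2μ) = 1.011804 / (2 × 0.027) = 18.74 Myr.

18.74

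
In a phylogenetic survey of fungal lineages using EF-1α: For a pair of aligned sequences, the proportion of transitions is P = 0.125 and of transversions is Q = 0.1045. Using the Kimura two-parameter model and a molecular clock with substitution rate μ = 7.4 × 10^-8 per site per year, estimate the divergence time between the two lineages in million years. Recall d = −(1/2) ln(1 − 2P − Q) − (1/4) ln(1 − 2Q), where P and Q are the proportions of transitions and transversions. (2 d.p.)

Under the Kimura two-parameter model, d = −½ ln(1 − 2P − Q) − ¼ ln(1 − 2Q).
1 − 2P − Q = 0.6455, giving −½ ln(0.6455) = 0.218865.
1 − 2Q = 0.791, giving −¼ ln(0.791) = 0.058614.
d = 0.218865 + 0.058614 = 0.277479.
Under a molecular clock d = 2μt, so t = d/(2μ) = 0.277479 / (2 × 7.4 × 10^-8) = 1.87 million years.

1.87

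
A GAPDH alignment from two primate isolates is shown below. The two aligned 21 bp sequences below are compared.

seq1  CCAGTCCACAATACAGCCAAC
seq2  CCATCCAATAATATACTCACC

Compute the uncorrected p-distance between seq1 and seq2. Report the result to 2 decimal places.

The sequences differ at 8 of 21 positions (sites 4, 5, 7, 9, 14, 16, 17, 20).
p = 8/21 = 0.380952… ≈ 0.38 (to 2 d.p.).

0.38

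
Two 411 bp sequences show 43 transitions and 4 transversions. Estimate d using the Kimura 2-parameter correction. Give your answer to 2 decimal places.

0.13

P = 43/411 ≈ 0.104623 and Q = 4/411 ≈ 0.009732.
Under the Kimura two-parameter model, d = −½ ln(1 − 2P − Q) − ¼ ln(1 − 2Q).
1 − 2P − Q = 0.781022, giving −½ ln(0.781022) = 0.123576.
1 − 2Q = 0.980536, giving −¼ ln(0.980536) = 0.004914.
d = 0.123576 + 0.004914 = 0.128490.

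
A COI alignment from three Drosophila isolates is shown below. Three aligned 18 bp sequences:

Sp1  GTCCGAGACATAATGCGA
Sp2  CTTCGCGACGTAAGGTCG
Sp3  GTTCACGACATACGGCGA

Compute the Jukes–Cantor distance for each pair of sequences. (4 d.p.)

Sp1–Sp2: 8/18 sites differ → p ≈ 0.444444, d = −0.75 ln(1 − 0.592592) = 0.673455 ≈ 0.6735.
Sp1–Sp3: 5/18 sites differ → p ≈ 0.277778, d = −0.75 ln(1 − 0.370371) = 0.346968 ≈ 0.3470.
Sp2–Sp3: 7/18 sites differ → p ≈ 0.388889, d = −0.75 ln(1 − 0.518519) = 0.548166 ≈ 0.5482.

d(Sp1,Sp2) = 0.6735, d(Sp1,Sp3) = 0.3470, d(Sp2,Sp3) = 0.5482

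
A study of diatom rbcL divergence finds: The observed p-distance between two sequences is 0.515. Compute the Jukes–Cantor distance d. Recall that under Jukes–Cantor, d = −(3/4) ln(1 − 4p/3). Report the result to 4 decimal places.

0.8704

d = −(3/4) ln(1 − 4p/3) = −0.75 ln(1 − 0.686667) = −0.75 ln(0.313333)
  = −0.75 × (-1.160489) = 0.870367 substitutions/site.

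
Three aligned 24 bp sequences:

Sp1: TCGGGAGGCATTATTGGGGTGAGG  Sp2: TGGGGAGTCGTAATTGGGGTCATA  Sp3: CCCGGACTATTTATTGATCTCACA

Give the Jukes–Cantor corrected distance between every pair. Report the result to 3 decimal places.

Sp1–Sp2: 7/24 sites differ → p ≈ 0.291667, d = −0.75 ln(1 − 0.388889) = 0.369358 ≈ 0.369.
Sp1–Sp3: 12/24 sites differ → p = 0.5, d = −0.75 ln(1 − 0.666667) = 0.823960 ≈ 0.824.
Sp2–Sp3: 11/24 sites differ → p ≈ 0.458333, d = −0.75 ln(1 − 0.611111) = 0.708346 ≈ 0.708.

d(Sp1,Sp2) = 0.369, d(Sp1,Sp3) = 0.824, d(Sp2,Sp3) = 0.708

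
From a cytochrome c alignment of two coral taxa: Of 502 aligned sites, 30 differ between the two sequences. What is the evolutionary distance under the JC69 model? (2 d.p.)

0.06

p = 30/502 ≈ 0.059761.
d = −(3/4) ln(1 − 4p/3) = −0.75 ln(1 − 0.079681) = −0.75 ln(0.920319)
  = −0.75 × (-0.083035) = 0.062276 substitutions/site.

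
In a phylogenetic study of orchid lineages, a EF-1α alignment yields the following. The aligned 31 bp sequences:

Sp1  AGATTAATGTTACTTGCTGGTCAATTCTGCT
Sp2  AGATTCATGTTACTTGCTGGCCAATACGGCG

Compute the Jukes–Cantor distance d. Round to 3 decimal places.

0.182

The sequences differ at 5 of 31 sites (6, 21, 26, 28, 31), so p = 5/31 ≈ 0.16129.
d = −(3/4) ln(1 − 4p/3) = −0.75 ln(1 − 0.215053) = −0.75 ln(0.784947)
  = −0.75 × (-0.242139) = 0.181604 substitutions/site.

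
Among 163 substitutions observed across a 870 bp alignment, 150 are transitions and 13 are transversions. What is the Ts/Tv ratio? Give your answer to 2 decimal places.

R = 150/13 = 11.538461… ≈ 11.54 (to 2 d.p.).

11.54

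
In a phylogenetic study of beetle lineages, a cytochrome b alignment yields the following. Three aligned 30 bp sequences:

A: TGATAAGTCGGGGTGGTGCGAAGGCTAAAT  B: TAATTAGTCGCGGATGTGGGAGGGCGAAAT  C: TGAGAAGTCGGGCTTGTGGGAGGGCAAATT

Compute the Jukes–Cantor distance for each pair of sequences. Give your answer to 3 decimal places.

d(A,B) = 0.330, d(A,C) = 0.280, d(B,C) = 0.330

A–B: 8/30 sites differ → p ≈ 0.266667, d = −0.75 ln(1 − 0.355556) = 0.329526 ≈ 0.330.
A–C: 7/30 sites differ → p ≈ 0.233333, d = −0.75 ln(1 − 0.311111) = 0.279506 ≈ 0.280.
B–C: 8/30 sites differ → p ≈ 0.266667, d = −0.75 ln(1 − 0.355556) = 0.329526 ≈ 0.330.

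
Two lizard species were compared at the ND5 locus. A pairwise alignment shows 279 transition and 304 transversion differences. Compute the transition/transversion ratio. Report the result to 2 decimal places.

0.92

R = 279/304 = 0.917763… ≈ 0.92 (to 2 d.p.).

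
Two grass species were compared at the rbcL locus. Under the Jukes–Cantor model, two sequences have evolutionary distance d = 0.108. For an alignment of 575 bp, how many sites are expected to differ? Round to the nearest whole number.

Invert JC69: p = (3/4)(1 − e^(−4d/3)) = 0.75 × (1 − e^(-0.144)) = 0.75 × (1 − 0.865888) = 0.100584.
Expected differing sites = pL ≈ 0.100584 × 575 = 57.8358 ≈ 58.

58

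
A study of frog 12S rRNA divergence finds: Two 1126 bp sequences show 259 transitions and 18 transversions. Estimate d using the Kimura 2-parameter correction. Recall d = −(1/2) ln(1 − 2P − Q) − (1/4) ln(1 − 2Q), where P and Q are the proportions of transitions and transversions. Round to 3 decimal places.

0.331

P = 259/1126 ≈ 0.230018 and Q = 18/1126 ≈ 0.015986.
Under the Kimura two-parameter model, d = −½ ln(1 − 2P − Q) − ¼ ln(1 − 2Q).
1 − 2P − Q = 0.523978, giving −½ ln(0.523978) = 0.323153.
1 − 2Q = 0.968028, giving −¼ ln(0.968028) = 0.008124.
d = 0.323153 + 0.008124 = 0.331277.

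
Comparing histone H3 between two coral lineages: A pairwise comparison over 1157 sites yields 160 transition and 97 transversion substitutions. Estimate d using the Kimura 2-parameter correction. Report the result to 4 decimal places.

P = 160/1157 ≈ 0.138289 and Q = 97/1157 ≈ 0.083838.
Under the Kimura two-parameter model, d = −½ ln(1 − 2P − Q) − ¼ ln(1 − 2Q).
1 − 2P − Q = 0.639584, giving −½ ln(0.639584) = 0.223469.
1 − 2Q = 0.832324, giving −¼ ln(0.832324) = 0.045883.
d = 0.223469 + 0.045883 = 0.269352.

0.2694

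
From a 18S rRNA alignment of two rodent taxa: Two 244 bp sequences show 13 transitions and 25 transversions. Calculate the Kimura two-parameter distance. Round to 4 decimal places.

P = 13/244 ≈ 0.053279 and Q = 25/244 ≈ 0.102459.
Under the Kimura two-parameter model, d = −½ ln(1 − 2P − Q) − ¼ ln(1 − 2Q).
1 − 2P − Q = 0.790983, giving −½ ln(0.790983) = 0.117239.
1 − 2Q = 0.795082, giving −¼ ln(0.795082) = 0.057328.
d = 0.117239 + 0.057328 = 0.174567.

0.1746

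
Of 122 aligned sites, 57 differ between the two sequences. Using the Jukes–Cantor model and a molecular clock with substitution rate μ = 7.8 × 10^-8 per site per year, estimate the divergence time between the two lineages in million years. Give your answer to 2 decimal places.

p = 57/122 ≈ 0.467213.
d = −(3/4) ln(1 − 4p/3) = −0.75 ln(1 − 0.622951) = −0.75 ln(0.377049)
  = −0.75 × (-0.975380) = 0.731535 substitutions/site.
Under a molecular clock d = 2μt, so t = d/(2μ) = 0.731535 / (2 × 7.8 × 10^-8) = 4.69 million years.

4.69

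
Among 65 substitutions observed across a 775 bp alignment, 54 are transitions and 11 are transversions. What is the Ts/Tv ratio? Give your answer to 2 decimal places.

4.91

R = 54/11 = 4.909090… ≈ 4.91 (to 2 d.p.).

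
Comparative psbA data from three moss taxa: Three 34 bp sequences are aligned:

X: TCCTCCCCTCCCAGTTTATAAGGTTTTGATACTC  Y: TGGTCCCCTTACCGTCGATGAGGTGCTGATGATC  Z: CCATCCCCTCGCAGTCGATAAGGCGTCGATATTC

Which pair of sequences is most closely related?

X–Y: 12/34 differ, p = 0.353, d = 0.477.
X–Z: 9/34 differ, p = 0.265, d = 0.326.
Y–Z: 12/34 differ, p = 0.353, d = 0.477.
The smallest distance is between X and Z.

X and Z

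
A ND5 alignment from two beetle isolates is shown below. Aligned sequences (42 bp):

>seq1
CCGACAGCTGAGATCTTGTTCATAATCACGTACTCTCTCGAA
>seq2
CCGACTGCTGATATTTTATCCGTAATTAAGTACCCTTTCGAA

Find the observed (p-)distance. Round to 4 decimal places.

The sequences differ at 10 of 42 positions (sites 6, 12, 15, 18, 20, 22, 27, 29, 34, 37).
p = 10/42 = 0.238095… ≈ 0.2381 (to 4 d.p.).

0.2381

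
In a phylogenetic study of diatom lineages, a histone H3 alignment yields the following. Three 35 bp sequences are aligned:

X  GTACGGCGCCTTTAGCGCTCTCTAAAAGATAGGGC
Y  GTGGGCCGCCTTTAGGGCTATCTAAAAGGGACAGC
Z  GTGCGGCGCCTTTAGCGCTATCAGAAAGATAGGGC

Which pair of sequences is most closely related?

X–Y: 9/35 differ, p = 0.257, d = 0.315.
X–Z: 4/35 differ, p = 0.114, d = 0.124.
Y–Z: 9/35 differ, p = 0.257, d = 0.315.
The smallest distance is between X and Z.

X and Z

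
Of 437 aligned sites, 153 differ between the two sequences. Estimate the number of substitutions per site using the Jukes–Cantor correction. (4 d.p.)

0.4717

p = 153/437 ≈ 0.350114.
d = −(3/4) ln(1 − 4p/3) = −0.75 ln(1 − 0.466819) = −0.75 ln(0.533181)
  = −0.75 × (-0.628894) = 0.471671 substitutions/site.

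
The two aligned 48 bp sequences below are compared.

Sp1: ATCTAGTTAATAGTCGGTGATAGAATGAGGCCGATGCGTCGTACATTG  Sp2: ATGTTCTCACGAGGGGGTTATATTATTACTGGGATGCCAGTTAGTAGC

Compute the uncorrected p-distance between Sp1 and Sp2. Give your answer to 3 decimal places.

0.521

The sequences differ at 25 of 48 positions.
p = 25/48 = 0.520833… ≈ 0.521 (to 3 d.p.).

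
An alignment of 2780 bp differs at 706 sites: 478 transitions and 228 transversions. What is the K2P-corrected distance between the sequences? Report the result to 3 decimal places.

0.322

P = 478/2780 ≈ 0.171942 and Q = 228/2780 ≈ 0.082014.
Under the Kimura two-parameter model, d = −½ ln(1 − 2P − Q) − ¼ ln(1 − 2Q).
1 − 2P − Q = 0.574102, giving −½ ln(0.574102) = 0.277474.
1 − 2Q = 0.835972, giving −¼ ln(0.835972) = 0.044790.
d = 0.277474 + 0.044790 = 0.322264.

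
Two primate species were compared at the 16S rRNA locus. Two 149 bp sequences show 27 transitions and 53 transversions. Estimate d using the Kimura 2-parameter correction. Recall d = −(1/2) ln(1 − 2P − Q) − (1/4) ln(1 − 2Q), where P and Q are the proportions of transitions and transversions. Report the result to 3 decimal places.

P = 27/149 ≈ 0.181208 and Q = 53/149 ≈ 0.355705.
Under the Kimura two-parameter model, d = −½ ln(1 − 2P − Q) − ¼ ln(1 − 2Q).
1 − 2P − Q = 0.281879, giving −½ ln(0.281879) = 0.633139.
1 − 2Q = 0.28859, giving −¼ ln(0.28859) = 0.310687.
d = 0.633139 + 0.310687 = 0.943826.

0.944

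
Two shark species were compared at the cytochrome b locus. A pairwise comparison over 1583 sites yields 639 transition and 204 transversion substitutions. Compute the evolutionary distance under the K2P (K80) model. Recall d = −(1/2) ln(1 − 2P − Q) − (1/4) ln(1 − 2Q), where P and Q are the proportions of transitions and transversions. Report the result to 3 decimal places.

P = 639/1583 ≈ 0.403664 and Q = 204/1583 ≈ 0.128869.
Under the Kimura two-parameter model, d = −½ ln(1 − 2P − Q) − ¼ ln(1 − 2Q).
1 − 2P − Q = 0.063803, giving −½ ln(0.063803) = 1.375978.
1 − 2Q = 0.742262, giving −¼ ln(0.742262) = 0.074513.
d = 1.375978 + 0.074513 = 1.450491.

1.450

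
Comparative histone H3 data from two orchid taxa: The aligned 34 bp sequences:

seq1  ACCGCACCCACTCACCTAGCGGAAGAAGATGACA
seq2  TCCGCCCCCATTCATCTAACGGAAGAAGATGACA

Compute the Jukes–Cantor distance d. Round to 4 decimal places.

The sequences differ at 5 of 34 sites (1, 6, 11, 15, 19), so p = 5/34 ≈ 0.147059.
d = −(3/4) ln(1 − 4p/3) = −0.75 ln(1 − 0.196079) = −0.75 ln(0.803921)
  = −0.75 × (-0.218254) = 0.163691 substitutions/site.

0.1637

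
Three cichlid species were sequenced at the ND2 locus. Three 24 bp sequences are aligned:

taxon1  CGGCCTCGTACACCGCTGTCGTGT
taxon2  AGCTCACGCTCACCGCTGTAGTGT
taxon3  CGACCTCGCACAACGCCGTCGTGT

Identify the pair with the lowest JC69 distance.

taxon1 and taxon3

taxon1–taxon2: 7/24 differ, p = 0.292, d = 0.369.
taxon1–taxon3: 4/24 differ, p = 0.167, d = 0.188.
taxon2–taxon3: 8/24 differ, p = 0.333, d = 0.441.
The smallest distance is between taxon1 and taxon3.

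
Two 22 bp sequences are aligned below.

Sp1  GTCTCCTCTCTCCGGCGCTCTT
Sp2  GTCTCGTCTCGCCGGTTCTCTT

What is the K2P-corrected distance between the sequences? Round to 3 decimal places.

Of 22 sites, 1 differences are transitions and 3 are transversions, so P = 1/22 ≈ 0.045455 and Q = 3/22 ≈ 0.136364.
Under the Kimura two-parameter model, d = −½ ln(1 − 2P − Q) − ¼ ln(1 − 2Q).
1 − 2P − Q = 0.772726, giving −½ ln(0.772726) = 0.128915.
1 − 2Q = 0.727272, giving −¼ ln(0.727272) = 0.079614.
d = 0.128915 + 0.079614 = 0.208529.

0.209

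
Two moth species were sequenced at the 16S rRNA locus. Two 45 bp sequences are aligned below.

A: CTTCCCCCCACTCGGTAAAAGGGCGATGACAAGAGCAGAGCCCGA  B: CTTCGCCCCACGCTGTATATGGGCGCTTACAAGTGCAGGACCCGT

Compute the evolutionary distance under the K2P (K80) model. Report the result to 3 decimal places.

0.298

Of 45 sites, 2 differences are transitions and 9 are transversions, so P = 2/45 ≈ 0.044444 and Q = 9/45 = 0.2.
Under the Kimura two-parameter model, d = −½ ln(1 − 2P − Q) − ¼ ln(1 − 2Q).
1 − 2P − Q = 0.711112, giving −½ ln(0.711112) = 0.170463.
1 − 2Q = 0.6, giving −¼ ln(0.6) = 0.127706.
d = 0.170463 + 0.127706 = 0.298169.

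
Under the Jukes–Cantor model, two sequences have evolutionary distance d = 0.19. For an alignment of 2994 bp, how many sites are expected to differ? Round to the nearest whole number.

Invert JC69: p = (3/4)(1 − e^(−4d/3)) = 0.75 × (1 − e^(-0.253333)) = 0.75 × (1 − 0.776209) = 0.167843.
Expected differing sites = pL ≈ 0.167843 × 2994 = 502.521942 ≈ 503.

503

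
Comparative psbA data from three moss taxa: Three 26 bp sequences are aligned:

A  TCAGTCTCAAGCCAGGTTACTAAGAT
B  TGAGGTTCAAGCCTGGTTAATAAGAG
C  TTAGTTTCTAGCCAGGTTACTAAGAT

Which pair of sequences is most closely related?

A and C

A–B: 6/26 differ, p = 0.231, d = 0.276.
A–C: 3/26 differ, p = 0.115, d = 0.125.
B–C: 6/26 differ, p = 0.231, d = 0.276.
The smallest distance is between A and C.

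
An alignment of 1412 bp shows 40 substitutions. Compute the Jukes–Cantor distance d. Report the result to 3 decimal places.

0.029

p = 40/1412 ≈ 0.028329.
d = −(3/4) ln(1 − 4p/3) = −0.75 ln(1 − 0.037772) = −0.75 ln(0.962228)
  = −0.75 × (-0.038504) = 0.028878 substitutions/site.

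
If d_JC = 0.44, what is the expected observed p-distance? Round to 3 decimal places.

0.333

p = (3/4)(1 − e^(−4d/3)) = 0.75 × (1 − e^(-0.586667)) = 0.75 × (1 − 0.556178) = 0.332867.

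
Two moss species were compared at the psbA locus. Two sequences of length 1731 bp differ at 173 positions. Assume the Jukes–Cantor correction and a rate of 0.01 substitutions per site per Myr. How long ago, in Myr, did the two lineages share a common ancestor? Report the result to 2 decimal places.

p = 173/1731 ≈ 0.099942.
d = −(3/4) ln(1 − 4p/3) = −0.75 ln(1 − 0.133256) = −0.75 ln(0.866744)
  = −0.75 × (-0.143012) = 0.107259 substitutions/site.
Under a molecular clock d = 2μt, so t = d/(2μ) = 0.107259 / (2 × 0.01) = 5.36 Myr.

5.36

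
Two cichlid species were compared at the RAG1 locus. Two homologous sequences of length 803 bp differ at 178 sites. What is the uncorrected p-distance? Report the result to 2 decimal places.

0.22

p = 178/803 = 0.221668… ≈ 0.22 (to 2 d.p.).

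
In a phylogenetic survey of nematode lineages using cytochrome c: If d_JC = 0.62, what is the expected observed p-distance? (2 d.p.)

p = (3/4)(1 − e^(−4d/3)) = 0.75 × (1 − e^(-0.826667)) = 0.75 × (1 − 0.437505) = 0.421871.

0.42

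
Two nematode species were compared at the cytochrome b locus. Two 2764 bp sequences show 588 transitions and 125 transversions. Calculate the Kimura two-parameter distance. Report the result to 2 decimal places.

P = 588/2764 ≈ 0.212735 and Q = 125/2764 ≈ 0.045224.
Under the Kimura two-parameter model, d = −½ ln(1 − 2P − Q) − ¼ ln(1 − 2Q).
1 − 2P − Q = 0.529306, giving −½ ln(0.529306) = 0.318094.
1 − 2Q = 0.909552, giving −¼ ln(0.909552) = 0.023701.
d = 0.318094 + 0.023701 = 0.341795.

0.34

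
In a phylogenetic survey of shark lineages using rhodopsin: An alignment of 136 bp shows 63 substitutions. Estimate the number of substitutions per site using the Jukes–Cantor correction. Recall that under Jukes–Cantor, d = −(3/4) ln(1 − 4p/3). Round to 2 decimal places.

p = 63/136 ≈ 0.463235.
d = −(3/4) ln(1 − 4p/3) = −0.75 ln(1 − 0.617647) = −0.75 ln(0.382353)
  = −0.75 × (-0.961411) = 0.721058 substitutions/site.

0.72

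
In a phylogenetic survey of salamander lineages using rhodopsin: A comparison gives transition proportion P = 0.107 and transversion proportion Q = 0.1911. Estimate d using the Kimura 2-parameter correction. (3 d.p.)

0.380

Under the Kimura two-parameter model, d = −½ ln(1 − 2P − Q) − ¼ ln(1 − 2Q).
1 − 2P − Q = 0.5949, giving −½ ln(0.5949) = 0.259681.
1 − 2Q = 0.6178, giving −¼ ln(0.6178) = 0.120398.
d = 0.259681 + 0.120398 = 0.380079.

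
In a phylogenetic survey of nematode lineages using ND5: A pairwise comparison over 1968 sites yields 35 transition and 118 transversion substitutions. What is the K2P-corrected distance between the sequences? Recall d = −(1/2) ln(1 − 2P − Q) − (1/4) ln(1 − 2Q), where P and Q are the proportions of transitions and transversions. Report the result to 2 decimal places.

0.08

P = 35/1968 ≈ 0.017785 and Q = 118/1968 ≈ 0.059959.
Under the Kimura two-parameter model, d = −½ ln(1 − 2P − Q) − ¼ ln(1 − 2Q).
1 − 2P − Q = 0.904471, giving −½ ln(0.904471) = 0.050203.
1 − 2Q = 0.880082, giving −¼ ln(0.880082) = 0.031935.
d = 0.050203 + 0.031935 = 0.082138.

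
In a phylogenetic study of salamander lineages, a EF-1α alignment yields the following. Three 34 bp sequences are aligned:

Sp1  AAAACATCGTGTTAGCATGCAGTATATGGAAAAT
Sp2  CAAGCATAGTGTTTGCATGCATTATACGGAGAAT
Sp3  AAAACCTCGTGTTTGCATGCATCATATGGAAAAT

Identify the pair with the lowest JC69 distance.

Sp1 and Sp3

Sp1–Sp2: 7/34 differ, p = 0.206, d = 0.241.
Sp1–Sp3: 4/34 differ, p = 0.118, d = 0.128.
Sp2–Sp3: 7/34 differ, p = 0.206, d = 0.241.
The smallest distance is between Sp1 and Sp3.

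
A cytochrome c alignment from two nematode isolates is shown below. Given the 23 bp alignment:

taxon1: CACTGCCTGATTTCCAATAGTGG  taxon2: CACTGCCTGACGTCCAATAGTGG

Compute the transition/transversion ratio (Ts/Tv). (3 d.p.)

1.000

Transitions are A↔G and C↔T; transversions are all other mismatches.
Transitions: 1. Transversions: 1.
R = 1/1 = 1.000.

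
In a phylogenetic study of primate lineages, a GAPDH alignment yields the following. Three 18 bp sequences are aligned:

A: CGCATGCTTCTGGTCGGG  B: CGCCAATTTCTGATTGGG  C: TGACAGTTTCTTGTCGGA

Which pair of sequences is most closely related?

A–B: 6/18 differ, p = 0.333, d = 0.441.
A–C: 7/18 differ, p = 0.389, d = 0.548.
B–C: 7/18 differ, p = 0.389, d = 0.548.
The smallest distance is between A and B.

A and B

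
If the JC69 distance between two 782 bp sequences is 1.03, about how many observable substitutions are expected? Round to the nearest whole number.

Invert JC69: p = (3/4)(1 − e^(−4d/3)) = 0.75 × (1 − e^(-1.373333)) = 0.75 × (1 − 0.253261) = 0.560054.
Expected differing sites = pL ≈ 0.560054 × 782 = 437.962228 ≈ 438.

438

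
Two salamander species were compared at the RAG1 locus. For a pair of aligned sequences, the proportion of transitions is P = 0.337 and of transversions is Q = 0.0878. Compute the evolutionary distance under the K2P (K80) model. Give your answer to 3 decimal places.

Under the Kimura two-parameter model, d = −½ ln(1 − 2P − Q) − ¼ ln(1 − 2Q).
1 − 2P − Q = 0.2382, giving −½ ln(0.2382) = 0.717322.
1 − 2Q = 0.8244, giving −¼ ln(0.8244) = 0.048275.
d = 0.717322 + 0.048275 = 0.765597.

0.766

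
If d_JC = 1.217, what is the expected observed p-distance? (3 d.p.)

p = (3/4)(1 − e^(−4d/3)) = 0.75 × (1 − e^(-1.622667)) = 0.75 × (1 − 0.197372) = 0.601971.

0.602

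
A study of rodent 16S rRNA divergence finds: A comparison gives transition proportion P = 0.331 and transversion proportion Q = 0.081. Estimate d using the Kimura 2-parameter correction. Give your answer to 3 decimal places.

0.724

Under the Kimura two-parameter model, d = −½ ln(1 − 2P − Q) − ¼ ln(1 − 2Q).
1 − 2P − Q = 0.257, giving −½ ln(0.257) = 0.679340.
1 − 2Q = 0.838, giving −¼ ln(0.838) = 0.044184.
d = 0.679340 + 0.044184 = 0.723524.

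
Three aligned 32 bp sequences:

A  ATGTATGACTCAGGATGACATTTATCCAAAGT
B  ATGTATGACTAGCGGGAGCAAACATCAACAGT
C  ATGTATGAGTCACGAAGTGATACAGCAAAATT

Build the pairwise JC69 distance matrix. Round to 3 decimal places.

A–B: 12/32 sites differ → p = 0.375, d = −0.75 ln(1 − 0.5) = 0.519860 ≈ 0.520.
A–C: 10/32 sites differ → p = 0.3125, d = −0.75 ln(1 − 0.416667) = 0.404248 ≈ 0.404.
B–C: 12/32 sites differ → p = 0.375, d = −0.75 ln(1 − 0.5) = 0.519860 ≈ 0.520.

d(A,B) = 0.520, d(A,C) = 0.404, d(B,C) = 0.520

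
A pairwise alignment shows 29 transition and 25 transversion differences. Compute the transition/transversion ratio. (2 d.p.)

1.16

R = 29/25 = 1.16.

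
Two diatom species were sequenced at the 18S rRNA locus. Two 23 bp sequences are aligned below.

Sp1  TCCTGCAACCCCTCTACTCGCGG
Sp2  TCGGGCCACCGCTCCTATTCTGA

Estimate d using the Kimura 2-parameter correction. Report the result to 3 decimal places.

0.763

Of 23 sites, 4 differences are transitions and 7 are transversions, so P = 4/23 ≈ 0.173913 and Q = 7/23 ≈ 0.304348.
Under the Kimura two-parameter model, d = −½ ln(1 − 2P − Q) − ¼ ln(1 − 2Q).
1 − 2P − Q = 0.347826, giving −½ ln(0.347826) = 0.528026.
1 − 2Q = 0.391304, giving −¼ ln(0.391304) = 0.234568.
d = 0.528026 + 0.234568 = 0.762594.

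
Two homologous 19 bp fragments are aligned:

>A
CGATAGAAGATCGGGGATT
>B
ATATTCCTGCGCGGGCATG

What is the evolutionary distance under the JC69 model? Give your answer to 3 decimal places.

0.907

The sequences differ at 10 of 19 sites (1, 2, 5, 6, 7, 8, 10, 11, 16, 19), so p = 10/19 ≈ 0.526316.
d = −(3/4) ln(1 − 4p/3) = −0.75 ln(1 − 0.701755) = −0.75 ln(0.298245)
  = −0.75 × (-1.209840) = 0.907380 substitutions/site.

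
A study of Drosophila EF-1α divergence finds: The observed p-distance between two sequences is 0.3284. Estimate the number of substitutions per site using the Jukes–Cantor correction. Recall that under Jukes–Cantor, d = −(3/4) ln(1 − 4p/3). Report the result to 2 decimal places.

d = −(3/4) ln(1 − 4p/3) = −0.75 ln(1 − 0.437867) = −0.75 ln(0.562133)
  = −0.75 × (-0.576017) = 0.432013 substitutions/site.

0.43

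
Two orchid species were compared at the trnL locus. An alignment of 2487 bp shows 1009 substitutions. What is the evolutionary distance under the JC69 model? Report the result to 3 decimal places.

0.584

p = 1009/2487 ≈ 0.40571.
d = −(3/4) ln(1 − 4p/3) = −0.75 ln(1 − 0.540947) = −0.75 ln(0.459053)
  = −0.75 × (-0.778590) = 0.583943 substitutions/site.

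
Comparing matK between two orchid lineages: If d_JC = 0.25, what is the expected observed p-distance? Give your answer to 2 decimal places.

0.21

p = (3/4)(1 − e^(−4d/3)) = 0.75 × (1 − e^(-0.333333)) = 0.75 × (1 − 0.716532) = 0.212601.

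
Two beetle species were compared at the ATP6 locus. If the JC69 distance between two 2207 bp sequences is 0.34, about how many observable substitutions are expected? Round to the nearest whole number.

Invert JC69: p = (3/4)(1 − e^(−4d/3)) = 0.75 × (1 − e^(-0.453333)) = 0.75 × (1 − 0.635506) = 0.273371.
Expected differing sites = pL ≈ 0.273371 × 2207 = 603.329797 ≈ 603.

603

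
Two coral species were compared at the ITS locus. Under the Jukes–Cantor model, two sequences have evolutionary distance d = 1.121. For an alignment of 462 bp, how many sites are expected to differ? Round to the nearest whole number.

Invert JC69: p = (3/4)(1 − e^(−4d/3)) = 0.75 × (1 − e^(-1.494667)) = 0.75 × (1 − 0.224323) = 0.581758.
Expected differing sites = pL ≈ 0.581758 × 462 = 268.772196 ≈ 269.

269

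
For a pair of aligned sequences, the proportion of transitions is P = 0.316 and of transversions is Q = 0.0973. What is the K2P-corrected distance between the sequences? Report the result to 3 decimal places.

Under the Kimura two-parameter model, d = −½ ln(1 − 2P − Q) − ¼ ln(1 − 2Q).
1 − 2P − Q = 0.2707, giving −½ ln(0.2707) = 0.653372.
1 − 2Q = 0.8054, giving −¼ ln(0.8054) = 0.054104.
d = 0.653372 + 0.054104 = 0.707476.

0.707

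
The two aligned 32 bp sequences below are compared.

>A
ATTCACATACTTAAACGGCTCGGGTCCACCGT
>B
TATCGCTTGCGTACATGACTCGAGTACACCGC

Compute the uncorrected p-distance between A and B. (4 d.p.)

The sequences differ at 12 of 32 positions.
p = 12/32 = 0.3750.

0.3750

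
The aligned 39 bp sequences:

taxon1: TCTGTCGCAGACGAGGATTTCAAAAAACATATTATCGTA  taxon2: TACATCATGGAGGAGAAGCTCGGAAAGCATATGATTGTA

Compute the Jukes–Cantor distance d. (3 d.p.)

The sequences differ at 15 of 39 sites, so p = 15/39 ≈ 0.384615.
d = −(3/4) ln(1 − 4p/3) = −0.75 ln(1 − 0.51282) = −0.75 ln(0.48718)
  = −0.75 × (-0.719122) = 0.539342 substitutions/site.

0.539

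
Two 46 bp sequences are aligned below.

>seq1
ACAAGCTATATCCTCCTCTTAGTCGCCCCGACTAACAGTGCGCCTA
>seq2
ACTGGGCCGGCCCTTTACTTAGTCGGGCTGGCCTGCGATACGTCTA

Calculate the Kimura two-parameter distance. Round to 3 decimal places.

0.870

Of 46 sites, 14 differences are transitions and 8 are transversions, so P = 14/46 ≈ 0.304348 and Q = 8/46 ≈ 0.173913.
Under the Kimura two-parameter model, d = −½ ln(1 − 2P − Q) − ¼ ln(1 − 2Q).
1 − 2P − Q = 0.217391, giving −½ ln(0.217391) = 0.763029.
1 − 2Q = 0.652174, giving −¼ ln(0.652174) = 0.106861.
d = 0.763029 + 0.106861 = 0.869890.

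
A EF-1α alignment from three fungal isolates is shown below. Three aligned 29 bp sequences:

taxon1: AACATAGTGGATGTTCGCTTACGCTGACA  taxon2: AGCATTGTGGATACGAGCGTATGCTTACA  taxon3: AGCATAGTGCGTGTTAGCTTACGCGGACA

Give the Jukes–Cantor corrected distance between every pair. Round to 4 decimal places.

taxon1–taxon2: 9/29 sites differ → p ≈ 0.310345, d = −0.75 ln(1 − 0.413793) = 0.400562 ≈ 0.4006.
taxon1–taxon3: 5/29 sites differ → p ≈ 0.172414, d = −0.75 ln(1 − 0.229885) = 0.195912 ≈ 0.1959.
taxon2–taxon3: 10/29 sites differ → p ≈ 0.344828, d = −0.75 ln(1 − 0.459771) = 0.461822 ≈ 0.4618.

d(taxon1,taxon2) = 0.4006, d(taxon1,taxon3) = 0.1959, d(taxon2,taxon3) = 0.4618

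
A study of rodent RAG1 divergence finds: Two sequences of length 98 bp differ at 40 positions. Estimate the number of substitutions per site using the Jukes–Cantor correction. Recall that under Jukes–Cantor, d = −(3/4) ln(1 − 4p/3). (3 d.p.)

0.589

p = 40/98 ≈ 0.408163.
d = −(3/4) ln(1 − 4p/3) = −0.75 ln(1 − 0.544217) = −0.75 ln(0.455783)
  = −0.75 × (-0.785738) = 0.589304 substitutions/site.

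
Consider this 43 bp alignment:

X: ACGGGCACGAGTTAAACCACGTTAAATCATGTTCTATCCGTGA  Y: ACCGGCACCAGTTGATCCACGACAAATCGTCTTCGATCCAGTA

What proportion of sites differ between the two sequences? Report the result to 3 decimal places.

The sequences differ at 12 of 43 positions.
p = 12/43 = 0.279069… ≈ 0.279 (to 3 d.p.).

0.279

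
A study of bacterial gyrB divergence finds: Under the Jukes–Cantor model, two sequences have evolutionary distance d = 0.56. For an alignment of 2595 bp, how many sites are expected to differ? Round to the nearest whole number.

Invert JC69: p = (3/4)(1 − e^(−4d/3)) = 0.75 × (1 − e^(-0.746667)) = 0.75 × (1 − 0.473944) = 0.394542.
Expected differing sites = pL ≈ 0.394542 × 2595 = 1023.83649 ≈ 1024.

1024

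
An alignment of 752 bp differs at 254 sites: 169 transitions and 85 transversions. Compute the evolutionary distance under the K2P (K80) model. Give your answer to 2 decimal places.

0.48

P = 169/752 ≈ 0.224734 and Q = 85/752 ≈ 0.113032.
Under the Kimura two-parameter model, d = −½ ln(1 − 2P − Q) − ¼ ln(1 − 2Q).
1 − 2P − Q = 0.4375, giving −½ ln(0.4375) = 0.413339.
1 − 2Q = 0.773936, giving −¼ ln(0.773936) = 0.064067.
d = 0.413339 + 0.064067 = 0.477406.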